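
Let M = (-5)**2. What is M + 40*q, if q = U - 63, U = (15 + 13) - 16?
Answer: -2015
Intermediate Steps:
M = 25
U = 12 (U = 28 - 16 = 12)
q = -51 (q = 12 - 63 = -51)
M + 40*q = 25 + 40*(-51) = 25 - 2040 = -2015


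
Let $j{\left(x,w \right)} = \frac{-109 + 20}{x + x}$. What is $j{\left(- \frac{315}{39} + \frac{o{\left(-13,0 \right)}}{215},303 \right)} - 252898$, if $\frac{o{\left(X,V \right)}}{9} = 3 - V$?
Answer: $- \frac{11240561549}{44448} \approx -2.5289 \cdot 10^{5}$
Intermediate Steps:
$o{\left(X,V \right)} = 27 - 9 V$ ($o{\left(X,V \right)} = 9 \left(3 - V\right) = 27 - 9 V$)
$j{\left(x,w \right)} = - \frac{89}{2 x}$
$j{\left(- \frac{315}{39} + \frac{o{\left(-13,0 \right)}}{215},303 \right)} - 252898 = - \frac{89}{2 \left(- \frac{315}{39} + \frac{27 - 0}{215}\right)} - 252898 = - \frac{89}{2 \left(\left(-315\right) \frac{1}{39} + \left(27 + 0\right) \frac{1}{215}\right)} - 252898 = - \frac{89}{2 \left(- \frac{105}{13} + 27 \cdot \frac{1}{215}\right)} - 252898 = - \frac{89}{2 \left(- \frac{105}{13} + \frac{27}{215}\right)} - 252898 = - \frac{89}{2 \left(- \frac{22224}{2795}\right)} - 252898 = \left(- \frac{89}{2}\right) \left(- \frac{2795}{22224}\right) - 252898 = \frac{248755}{44448} - 252898 = - \frac{11240561549}{44448}$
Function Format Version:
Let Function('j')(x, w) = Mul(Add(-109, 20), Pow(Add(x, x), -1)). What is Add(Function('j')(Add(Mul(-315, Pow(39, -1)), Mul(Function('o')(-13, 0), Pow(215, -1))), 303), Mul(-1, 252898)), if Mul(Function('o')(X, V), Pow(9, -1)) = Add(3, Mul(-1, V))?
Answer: Rational(-11240561549, 44448) ≈ -2.5289e+5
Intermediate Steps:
Function('o')(X, V) = Add(27, Mul(-9, V)) (Function('o')(X, V) = Mul(9, Add(3, Mul(-1, V))) = Add(27, Mul(-9, V)))
Function('j')(x, w) = Mul(Rational(-89, 2), Pow(x, -1)) (Function('j')(x, w) = Mul(-89, Pow(Mul(2, x), -1)) = Mul(-89, Mul(Rational(1, 2), Pow(x, -1))) = Mul(Rational(-89, 2), Pow(x, -1)))
Add(Function('j')(Add(Mul(-315, Pow(39, -1)), Mul(Function('o')(-13, 0), Pow(215, -1))), 303), Mul(-1, 252898)) = Add(Mul(Rational(-89, 2), Pow(Add(Mul(-315, Pow(39, -1)), Mul(Add(27, Mul(-9, 0)), Pow(215, -1))), -1)), Mul(-1, 252898)) = Add(Mul(Rational(-89, 2), Pow(Add(Mul(-315, Rational(1, 39)), Mul(Add(27, 0), Rational(1, 215))), -1)), -252898) = Add(Mul(Rational(-89, 2), Pow(Add(Rational(-105, 13), Mul(27, Rational(1, 215))), -1)), -252898) = Add(Mul(Rational(-89, 2), Pow(Add(Rational(-105, 13), Rational(27, 215)), -1)), -252898) = Add(Mul(Rational(-89, 2), Pow(Rational(-22224, 2795), -1)), -252898) = Add(Mul(Rational(-89, 2), Rational(-2795, 22224)), -252898) = Add(Rational(248755, 44448), -252898) = Rational(-11240561549, 44448)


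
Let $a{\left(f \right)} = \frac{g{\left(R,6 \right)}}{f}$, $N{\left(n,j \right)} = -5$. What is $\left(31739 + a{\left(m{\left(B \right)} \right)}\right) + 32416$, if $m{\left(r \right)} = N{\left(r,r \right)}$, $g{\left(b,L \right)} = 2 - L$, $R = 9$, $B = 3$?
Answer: $\frac{320779}{5} \approx 64156.0$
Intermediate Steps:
$m{\left(r \right)} = -5$
$a{\left(f \right)} = - \frac{4}{f}$ ($a{\left(f \right)} = \frac{2 - 6}{f} = - \frac{4}{f}$)
$\left(31739 + a{\left(m{\left(B \right)} \right)}\right) + 32416 = \left(31739 - \frac{4}{-5}\right) + 32416 = \left(31739 - - \frac{4}{5}\right) + 32416 = \left(31739 + \frac{4}{5}\right) + 32416 = \frac{158699}{5} + 32416 = \frac{320779}{5}$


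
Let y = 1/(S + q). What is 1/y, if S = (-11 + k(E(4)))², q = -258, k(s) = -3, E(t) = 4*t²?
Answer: -62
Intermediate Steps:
S = 196 (S = (-11 - 3)² = (-14)² = 196)
y = -1/62 (y = 1/(196 - 258) = 1/(-62) = -1/62 ≈ -0.016129)
1/y = 1/(-1/62) = -62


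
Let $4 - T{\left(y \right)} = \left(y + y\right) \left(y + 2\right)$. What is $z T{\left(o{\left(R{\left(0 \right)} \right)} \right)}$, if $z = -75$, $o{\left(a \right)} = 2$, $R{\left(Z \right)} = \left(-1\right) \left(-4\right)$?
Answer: $900$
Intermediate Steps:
$R{\left(Z \right)} = 4$
$T{\left(y \right)} = 4 - 2 y \left(2 + y\right)$ ($T{\left(y \right)} = 4 - \left(y + y\right) \left(y + 2\right) = 4 - 2 y \left(2 + y\right)$)
$z T{\left(o{\left(R{\left(0 \right)} \right)} \right)} = - 75 \left(4 - 8 - 2 \cdot 2^{2}\right) = - 75 \left(4 - 8 - 8\right) = \left(-75\right) \left(-12\right) = 900$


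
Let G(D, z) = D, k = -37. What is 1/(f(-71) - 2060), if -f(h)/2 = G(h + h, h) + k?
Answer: -1/1702 ≈ -0.00058754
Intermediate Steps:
f(h) = 74 - 4*h (f(h) = -2*((h + h) - 37) = -2*(2*h - 37) = -2*(-37 + 2*h) = 74 - 4*h)
1/(f(-71) - 2060) = 1/((74 - 4*(-71)) - 2060) = 1/((74 + 284) - 2060) = 1/(358 - 2060) = 1/(-1702) = -1/1702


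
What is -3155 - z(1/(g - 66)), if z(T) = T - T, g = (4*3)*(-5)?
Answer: -3155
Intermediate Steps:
g = -60 (g = 12*(-5) = -60)
z(T) = 0
-3155 - z(1/(g - 66)) = -3155 - 1*0 = -3155 + 0 = -3155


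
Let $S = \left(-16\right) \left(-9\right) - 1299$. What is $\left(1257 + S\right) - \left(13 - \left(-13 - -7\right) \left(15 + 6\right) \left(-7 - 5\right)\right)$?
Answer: $1601$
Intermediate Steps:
$S = -1155$ ($S = 144 - 1299 = -1155$)
$\left(1257 + S\right) - \left(13 - \left(-13 - -7\right) \left(15 + 6\right) \left(-7 - 5\right)\right) = \left(1257 - 1155\right) - \left(13 - \left(-13 - -7\right) \left(15 + 6\right) \left(-7 - 5\right)\right) = 102 - \left(13 - \left(-13 + 7\right) 21 \left(-12\right)\right) = 102 - -1499 = 102 + \left(-13 + 1512\right) = 102 + 1499 = 1601$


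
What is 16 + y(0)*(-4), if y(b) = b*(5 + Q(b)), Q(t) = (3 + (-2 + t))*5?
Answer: 16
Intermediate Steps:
Q(t) = 5 + 5*t (Q(t) = (1 + t)*5 = 5 + 5*t)
y(b) = b*(10 + 5*b) (y(b) = b*(5 + (5 + 5*b)) = b*(10 + 5*b))
16 + y(0)*(-4) = 16 + (5*0*(2 + 0))*(-4) = 16 + (5*0*2)*(-4) = 16 + 0*(-4) = 16 + 0 = 16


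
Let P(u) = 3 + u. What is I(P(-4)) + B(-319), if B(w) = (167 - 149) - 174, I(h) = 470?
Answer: 314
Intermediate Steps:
B(w) = -156 (B(w) = 18 - 174 = -156)
I(P(-4)) + B(-319) = 470 - 156 = 314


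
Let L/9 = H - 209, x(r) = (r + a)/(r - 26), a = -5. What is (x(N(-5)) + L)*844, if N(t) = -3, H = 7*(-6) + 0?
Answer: -55284532/29 ≈ -1.9064e+6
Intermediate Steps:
H = -42 (H = -42 + 0 = -42)
x(r) = (-5 + r)/(-26 + r) (x(r) = (r - 5)/(r - 26) = (-5 + r)/(-26 + r))
L = -2259 (L = 9*(-42 - 209) = 9*(-251) = -2259)
(x(N(-5)) + L)*844 = ((-5 - 3)/(-26 - 3) - 2259)*844 = (-8/(-29) - 2259)*844 = (-1/29*(-8) - 2259)*844 = (8/29 - 2259)*844 = -65503/29*844 = -55284532/29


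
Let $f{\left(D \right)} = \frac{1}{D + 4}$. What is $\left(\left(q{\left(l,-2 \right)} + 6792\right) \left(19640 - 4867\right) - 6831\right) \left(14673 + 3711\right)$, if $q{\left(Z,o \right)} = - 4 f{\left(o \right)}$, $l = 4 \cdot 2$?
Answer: $1843949008176$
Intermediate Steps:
$f{\left(D \right)} = \frac{1}{4 + D}$
$l = 8$
$q{\left(Z,o \right)} = - \frac{4}{4 + o}$
$\left(\left(q{\left(l,-2 \right)} + 6792\right) \left(19640 - 4867\right) - 6831\right) \left(14673 + 3711\right) = \left(\left(- \frac{4}{4 - 2} + 6792\right) \left(19640 - 4867\right) - 6831\right) \left(14673 + 3711\right) = \left(\left(- \frac{4}{2} + 6792\right) 14773 - 6831\right) 18384 = \left(\left(\left(-4\right) \frac{1}{2} + 6792\right) 14773 - 6831\right) 18384 = \left(\left(-2 + 6792\right) 14773 - 6831\right) 18384 = \left(6790 \cdot 14773 - 6831\right) 18384 = \left(100308670 - 6831\right) 18384 = 100301839 \cdot 18384 = 1843949008176$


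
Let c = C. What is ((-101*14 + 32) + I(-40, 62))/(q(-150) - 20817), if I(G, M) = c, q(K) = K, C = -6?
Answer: 1388/20967 ≈ 0.066199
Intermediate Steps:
c = -6
I(G, M) = -6
((-101*14 + 32) + I(-40, 62))/(q(-150) - 20817) = ((-101*14 + 32) - 6)/(-150 - 20817) = ((-1414 + 32) - 6)/(-20967) = (-1382 - 6)*(-1/20967) = -1388*(-1/20967) = 1388/20967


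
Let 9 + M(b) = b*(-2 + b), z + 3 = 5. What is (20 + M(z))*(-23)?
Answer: -253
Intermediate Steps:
z = 2 (z = -3 + 5 = 2)
M(b) = -9 + b*(-2 + b)
(20 + M(z))*(-23) = (20 + (-9 + 2² - 2*2))*(-23) = (20 + (-9 + 4 - 4))*(-23) = (20 - 9)*(-23) = 11*(-23) = -253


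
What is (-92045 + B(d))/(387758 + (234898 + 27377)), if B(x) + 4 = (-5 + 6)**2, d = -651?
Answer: -92048/650033 ≈ -0.14161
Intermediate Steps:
B(x) = -3 (B(x) = -4 + (-5 + 6)**2 = -4 + 1**2 = -4 + 1 = -3)
(-92045 + B(d))/(387758 + (234898 + 27377)) = (-92045 - 3)/(387758 + (234898 + 27377)) = -92048/(387758 + 262275) = -92048/650033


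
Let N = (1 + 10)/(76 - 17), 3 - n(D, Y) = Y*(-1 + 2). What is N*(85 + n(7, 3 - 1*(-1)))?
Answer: 924/59 ≈ 15.661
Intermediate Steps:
n(D, Y) = 3 - Y (n(D, Y) = 3 - Y*(-1 + 2) = 3 - Y)
N = 11/59 ≈ 0.18644
N*(85 + n(7, 3 - 1*(-1))) = 11*(85 + (3 - (3 - 1*(-1))))/59 = 11*(85 + (3 - (3 + 1)))/59 = 11*(85 + (3 - 1*4))/59 = 11*(85 + (3 - 4))/59 = 11*(85 - 1)/59 = (11/59)*84 = 924/59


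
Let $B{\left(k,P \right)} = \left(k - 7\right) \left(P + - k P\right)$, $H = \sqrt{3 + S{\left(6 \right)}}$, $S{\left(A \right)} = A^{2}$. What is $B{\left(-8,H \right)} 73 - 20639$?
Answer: $-20639 - 9855 \sqrt{39} \approx -82184.0$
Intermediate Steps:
$H = \sqrt{39}$ ($H = \sqrt{3 + 6^{2}} = \sqrt{3 + 36} = \sqrt{39} \approx 6.245$)
$B{\left(k,P \right)} = \left(-7 + k\right) \left(P - P k\right)$
$B{\left(-8,H \right)} 73 - 20639 = \sqrt{39} \left(-7 - \left(-8\right)^{2} + 8 \left(-8\right)\right) 73 - 20639 = \sqrt{39} \left(-7 - 64 - 64\right) 73 - 20639 = \sqrt{39} \left(-135\right) 73 - 20639 = - 135 \sqrt{39} \cdot 73 - 20639 = - 9855 \sqrt{39} - 20639 = -20639 - 9855 \sqrt{39}$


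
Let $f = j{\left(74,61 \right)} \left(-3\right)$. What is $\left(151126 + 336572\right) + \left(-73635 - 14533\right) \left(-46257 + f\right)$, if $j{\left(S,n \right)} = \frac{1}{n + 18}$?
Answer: $\frac{322231379550}{79} \approx 4.0789 \cdot 10^{9}$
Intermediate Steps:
$j{\left(S,n \right)} = \frac{1}{18 + n}$
$f = - \frac{3}{79}$ ($f = \frac{1}{18 + 61} \left(-3\right) = \frac{1}{79} \left(-3\right) = - \frac{3}{79} \approx -0.037975$)
$\left(151126 + 336572\right) + \left(-73635 - 14533\right) \left(-46257 + f\right) = \left(151126 + 336572\right) + \left(-73635 - 14533\right) \left(-46257 - \frac{3}{79}\right) = 487698 - - \frac{322192851408}{79} = 487698 + \frac{322192851408}{79} = \frac{322231379550}{79}$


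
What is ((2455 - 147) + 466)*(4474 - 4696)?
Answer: -615828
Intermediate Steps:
((2455 - 147) + 466)*(4474 - 4696) = (2308 + 466)*(-222) = 2774*(-222) = -615828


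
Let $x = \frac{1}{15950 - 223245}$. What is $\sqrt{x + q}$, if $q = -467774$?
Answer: $\frac{i \sqrt{20100818072859645}}{207295} \approx 683.94 i$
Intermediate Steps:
$x = - \frac{1}{207295}$ ($x = \frac{1}{-207295} = - \frac{1}{207295} \approx -4.824 \cdot 10^{-6}$)
$\sqrt{x + q} = \sqrt{- \frac{1}{207295} - 467774} = \sqrt{- \frac{96967211331}{207295}} = \frac{i \sqrt{20100818072859645}}{207295}$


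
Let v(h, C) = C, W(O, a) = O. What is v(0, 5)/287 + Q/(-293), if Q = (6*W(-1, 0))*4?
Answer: 8353/84091 ≈ 0.099333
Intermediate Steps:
Q = -24 (Q = (6*(-1))*4 = -6*4 = -24)
v(0, 5)/287 + Q/(-293) = 5/287 - 24/(-293) = 5*(1/287) - 24*(-1/293) = 5/287 + 24/293 = 8353/84091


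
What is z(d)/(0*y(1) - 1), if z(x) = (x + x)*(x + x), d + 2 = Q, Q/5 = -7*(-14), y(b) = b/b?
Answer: -952576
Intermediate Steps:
y(b) = 1
Q = 490 (Q = 5*(-7*(-14)) = 5*98 = 490)
d = 488 (d = -2 + 490 = 488)
z(x) = 4*x**2 (z(x) = (2*x)*(2*x) = 4*x**2)
z(d)/(0*y(1) - 1) = (4*488**2)/(0*1 - 1) = (4*238144)/(0 - 1) = 952576/(-1) = -1*952576 = -952576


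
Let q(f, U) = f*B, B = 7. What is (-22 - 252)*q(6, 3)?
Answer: -11508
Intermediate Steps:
q(f, U) = 7*f (q(f, U) = f*7 = 7*f)
(-22 - 252)*q(6, 3) = (-22 - 252)*(7*6) = -274*42 = -11508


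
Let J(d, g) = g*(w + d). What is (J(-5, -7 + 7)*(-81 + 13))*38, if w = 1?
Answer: 0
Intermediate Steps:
J(d, g) = g*(1 + d)
(J(-5, -7 + 7)*(-81 + 13))*38 = (((-7 + 7)*(1 - 5))*(-81 + 13))*38 = ((0*(-4))*(-68))*38 = (0*(-68))*38 = 0*38 = 0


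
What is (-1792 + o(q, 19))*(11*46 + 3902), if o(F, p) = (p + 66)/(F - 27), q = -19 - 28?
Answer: -292455372/37 ≈ -7.9042e+6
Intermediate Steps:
q = -47
o(F, p) = (66 + p)/(-27 + F)
(-1792 + o(q, 19))*(11*46 + 3902) = (-1792 + (66 + 19)/(-27 - 47))*(11*46 + 3902) = (-1792 + 85/(-74))*(506 + 3902) = (-1792 - 1/74*85)*4408 = (-1792 - 85/74)*4408 = -132693/74*4408 = -292455372/37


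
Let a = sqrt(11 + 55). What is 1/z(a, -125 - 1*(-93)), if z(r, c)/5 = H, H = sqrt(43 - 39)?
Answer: 1/10 ≈ 0.10000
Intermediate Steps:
a = sqrt(66) ≈ 8.1240
H = 2 (H = sqrt(4) = 2)
z(r, c) = 10 (z(r, c) = 5*2 = 10)
1/z(a, -125 - 1*(-93)) = 1/10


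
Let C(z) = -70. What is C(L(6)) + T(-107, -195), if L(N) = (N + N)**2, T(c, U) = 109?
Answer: 39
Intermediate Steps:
L(N) = 4*N**2 (L(N) = (2*N)**2 = 4*N**2)
C(L(6)) + T(-107, -195) = -70 + 109 = 39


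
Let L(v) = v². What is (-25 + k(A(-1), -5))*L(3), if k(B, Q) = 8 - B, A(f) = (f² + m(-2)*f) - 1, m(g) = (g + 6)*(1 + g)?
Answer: -189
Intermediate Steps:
m(g) = (1 + g)*(6 + g) (m(g) = (6 + g)*(1 + g) = (1 + g)*(6 + g))
A(f) = -1 + f² - 4*f (A(f) = (f² + (6 + (-2)² + 7*(-2))*f) - 1 = (f² + (6 + 4 - 14)*f) - 1 = (f² - 4*f) - 1 = -1 + f² - 4*f)
(-25 + k(A(-1), -5))*L(3) = (-25 + (8 - (-1 + (-1)² - 4*(-1))))*3² = (-25 + (8 - (-1 + 1 + 4)))*9 = (-25 + (8 - 1*4))*9 = (-25 + (8 - 4))*9 = (-25 + 4)*9 = -21*9 = -189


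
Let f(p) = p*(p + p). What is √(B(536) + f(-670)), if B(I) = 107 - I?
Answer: √897371 ≈ 947.30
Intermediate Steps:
f(p) = 2*p² (f(p) = p*(2*p) = 2*p²)
√(B(536) + f(-670)) = √((107 - 1*536) + 2*(-670)²) = √((107 - 536) + 2*448900) = √(-429 + 897800) = √897371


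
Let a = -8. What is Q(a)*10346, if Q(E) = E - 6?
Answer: -144844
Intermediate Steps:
Q(E) = -6 + E
Q(a)*10346 = (-6 - 8)*10346 = -14*10346 = -144844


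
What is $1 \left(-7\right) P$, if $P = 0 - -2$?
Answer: $-14$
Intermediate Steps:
$P = 2$ ($P = 0 + 2 = 2$)
$1 \left(-7\right) P = 1 \left(-7\right) 2 = \left(-7\right) 2 = -14$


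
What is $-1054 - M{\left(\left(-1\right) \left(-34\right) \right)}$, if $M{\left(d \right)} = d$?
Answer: $-1088$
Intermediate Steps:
$-1054 - M{\left(\left(-1\right) \left(-34\right) \right)} = -1054 - \left(-1\right) \left(-34\right) = -1054 - 34 = -1088$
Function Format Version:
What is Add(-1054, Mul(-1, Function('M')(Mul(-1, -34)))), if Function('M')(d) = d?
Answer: -1088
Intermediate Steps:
Add(-1054, Mul(-1, Function('M')(Mul(-1, -34)))) = Add(-1054, Mul(-1, Mul(-1, -34))) = Add(-1054, Mul(-1, 34)) = Add(-1054, -34) = -1088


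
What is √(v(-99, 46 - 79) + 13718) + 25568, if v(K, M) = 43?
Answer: 25568 + 3*√1529 ≈ 25685.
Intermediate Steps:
√(v(-99, 46 - 79) + 13718) + 25568 = √(43 + 13718) + 25568 = √13761 + 25568 = 3*√1529 + 25568 = 25568 + 3*√1529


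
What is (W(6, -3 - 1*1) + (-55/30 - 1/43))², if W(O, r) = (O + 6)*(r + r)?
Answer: 637411009/66564 ≈ 9575.9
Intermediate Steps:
W(O, r) = 2*r*(6 + O) (W(O, r) = (6 + O)*(2*r) = 2*r*(6 + O))
(W(6, -3 - 1*1) + (-55/30 - 1/43))² = (2*(-3 - 1*1)*(6 + 6) + (-55/30 - 1/43))² = (2*(-3 - 1)*12 + (-55*1/30 - 1*1/43))² = (2*(-4)*12 + (-11/6 - 1/43))² = (-96 - 479/258)² = (-25247/258)² = 637411009/66564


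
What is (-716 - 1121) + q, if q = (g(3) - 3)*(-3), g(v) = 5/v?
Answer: -1833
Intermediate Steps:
q = 4 (q = (5/3 - 3)*(-3) = -4/3*(-3) = 4)
(-716 - 1121) + q = (-716 - 1121) + 4 = -1837 + 4 = -1833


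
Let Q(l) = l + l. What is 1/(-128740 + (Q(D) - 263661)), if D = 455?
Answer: -1/391491 ≈ -2.5543e-6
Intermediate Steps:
Q(l) = 2*l
1/(-128740 + (Q(D) - 263661)) = 1/(-128740 + (2*455 - 263661)) = 1/(-128740 + (910 - 263661)) = 1/(-128740 - 262751) = 1/(-391491) = -1/391491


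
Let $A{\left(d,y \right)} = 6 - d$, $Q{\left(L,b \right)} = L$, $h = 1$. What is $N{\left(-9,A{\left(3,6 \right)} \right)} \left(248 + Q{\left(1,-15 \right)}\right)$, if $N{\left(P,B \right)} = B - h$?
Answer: $498$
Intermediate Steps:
$N{\left(P,B \right)} = -1 + B$ ($N{\left(P,B \right)} = B - 1 = -1 + B$)
$N{\left(-9,A{\left(3,6 \right)} \right)} \left(248 + Q{\left(1,-15 \right)}\right) = \left(-1 + \left(6 - 3\right)\right) \left(248 + 1\right) = \left(-1 + \left(6 - 3\right)\right) 249 = \left(-1 + 3\right) 249 = 2 \cdot 249 = 498$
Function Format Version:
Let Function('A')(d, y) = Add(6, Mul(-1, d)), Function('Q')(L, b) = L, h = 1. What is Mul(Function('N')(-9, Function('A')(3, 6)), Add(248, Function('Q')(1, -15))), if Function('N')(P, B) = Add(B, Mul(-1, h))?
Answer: 498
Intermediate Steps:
Function('N')(P, B) = Add(-1, B) (Function('N')(P, B) = Add(B, Mul(-1, 1)) = Add(B, -1) = Add(-1, B))
Mul(Function('N')(-9, Function('A')(3, 6)), Add(248, Function('Q')(1, -15))) = Mul(Add(-1, Add(6, Mul(-1, 3))), Add(248, 1)) = Mul(Add(-1, Add(6, -3)), 249) = Mul(Add(-1, 3), 249) = Mul(2, 249) = 498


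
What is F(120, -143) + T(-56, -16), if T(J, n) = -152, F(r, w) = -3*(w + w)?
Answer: 706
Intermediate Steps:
F(r, w) = -6*w
F(120, -143) + T(-56, -16) = -6*(-143) - 152 = 858 - 152 = 706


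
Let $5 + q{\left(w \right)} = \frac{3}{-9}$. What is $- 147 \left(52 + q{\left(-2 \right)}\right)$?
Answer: $-6860$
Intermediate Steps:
$q{\left(w \right)} = - \frac{16}{3}$ ($q{\left(w \right)} = -5 + \frac{3}{-9} = -5 + 3 \left(- \frac{1}{9}\right) = -5 - \frac{1}{3} = - \frac{16}{3}$)
$- 147 \left(52 + q{\left(-2 \right)}\right) = - 147 \left(52 - \frac{16}{3}\right) = \left(-147\right) \frac{140}{3} = -6860$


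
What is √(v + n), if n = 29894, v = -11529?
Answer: √18365 ≈ 135.52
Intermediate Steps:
√(v + n) = √(-11529 + 29894) = √18365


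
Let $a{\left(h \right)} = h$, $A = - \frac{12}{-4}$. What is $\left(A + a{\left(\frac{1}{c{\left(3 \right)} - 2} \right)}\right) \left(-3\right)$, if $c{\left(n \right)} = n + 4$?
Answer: $- \frac{48}{5} \approx -9.6$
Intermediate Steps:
$c{\left(n \right)} = 4 + n$
$A = 3$ ($A = \left(-12\right) \left(- \frac{1}{4}\right) = 3$)
$\left(A + a{\left(\frac{1}{c{\left(3 \right)} - 2} \right)}\right) \left(-3\right) = \left(3 + \frac{1}{\left(4 + 3\right) - 2}\right) \left(-3\right) = \left(3 + \frac{1}{7 - 2}\right) \left(-3\right) = \left(3 + \frac{1}{5}\right) \left(-3\right) = \frac{16}{5} \left(-3\right) = - \frac{48}{5}$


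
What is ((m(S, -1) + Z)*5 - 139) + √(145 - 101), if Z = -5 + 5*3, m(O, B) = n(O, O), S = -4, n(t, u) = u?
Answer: -109 + 2*√11 ≈ -102.37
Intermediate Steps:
m(O, B) = O
Z = 10 (Z = -5 + 15 = 10)
((m(S, -1) + Z)*5 - 139) + √(145 - 101) = ((-4 + 10)*5 - 139) + √(145 - 101) = (6*5 - 139) + √44 = (30 - 139) + 2*√11 = -109 + 2*√11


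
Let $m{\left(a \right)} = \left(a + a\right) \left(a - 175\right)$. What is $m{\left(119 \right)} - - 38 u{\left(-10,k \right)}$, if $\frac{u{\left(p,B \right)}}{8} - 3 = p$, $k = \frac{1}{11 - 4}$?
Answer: $-15456$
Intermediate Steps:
$k = \frac{1}{7} \approx 0.14286$
$u{\left(p,B \right)} = 24 + 8 p$
$m{\left(a \right)} = 2 a \left(-175 + a\right)$
$m{\left(119 \right)} - - 38 u{\left(-10,k \right)} = 2 \cdot 119 \left(-175 + 119\right) - - 38 \left(24 + 8 \left(-10\right)\right) = 2 \cdot 119 \left(-56\right) - - 38 \left(24 - 80\right) = -13328 - \left(-38\right) \left(-56\right) = -13328 - 2128 = -15456$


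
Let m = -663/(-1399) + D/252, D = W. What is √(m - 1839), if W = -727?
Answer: I*√6357476235817/58758 ≈ 42.912*I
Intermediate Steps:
D = -727
m = -849997/352548 (m = -663/(-1399) - 727/252 = -663*(-1/1399) - 727*1/252 = 663/1399 - 727/252 = -849997/352548 ≈ -2.4110)
√(m - 1839) = √(-849997/352548 - 1839) = √(-649185769/352548) = I*√6357476235817/58758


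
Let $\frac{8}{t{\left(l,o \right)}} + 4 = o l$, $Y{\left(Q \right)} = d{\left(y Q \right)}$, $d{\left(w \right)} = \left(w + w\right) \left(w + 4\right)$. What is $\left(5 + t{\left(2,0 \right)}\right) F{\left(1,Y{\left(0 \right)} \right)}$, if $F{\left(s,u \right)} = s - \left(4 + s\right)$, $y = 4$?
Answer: $-12$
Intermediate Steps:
$d{\left(w \right)} = 2 w \left(4 + w\right)$
$Y{\left(Q \right)} = 8 Q \left(4 + 4 Q\right)$ ($Y{\left(Q \right)} = 2 \cdot 4 Q \left(4 + 4 Q\right) = 8 Q \left(4 + 4 Q\right)$)
$t{\left(l,o \right)} = \frac{8}{-4 + l o}$ ($t{\left(l,o \right)} = \frac{8}{-4 + o l} = \frac{8}{-4 + l o}$)
$F{\left(s,u \right)} = -4$
$\left(5 + t{\left(2,0 \right)}\right) F{\left(1,Y{\left(0 \right)} \right)} = \left(5 + \frac{8}{-4 + 2 \cdot 0}\right) \left(-4\right) = \left(5 + \frac{8}{-4 + 0}\right) \left(-4\right) = \left(5 + \frac{8}{-4}\right) \left(-4\right) = \left(5 + 8 \left(- \frac{1}{4}\right)\right) \left(-4\right) = \left(5 - 2\right) \left(-4\right) = 3 \left(-4\right) = -12$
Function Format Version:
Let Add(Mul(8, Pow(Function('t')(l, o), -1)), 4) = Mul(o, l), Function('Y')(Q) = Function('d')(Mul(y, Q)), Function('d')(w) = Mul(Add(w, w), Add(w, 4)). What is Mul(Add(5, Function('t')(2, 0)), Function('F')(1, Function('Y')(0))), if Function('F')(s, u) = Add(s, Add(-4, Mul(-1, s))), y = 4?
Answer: -12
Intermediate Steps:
Function('d')(w) = Mul(2, w, Add(4, w)) (Function('d')(w) = Mul(Mul(2, w), Add(4, w)) = Mul(2, w, Add(4, w)))
Function('Y')(Q) = Mul(8, Q, Add(4, Mul(4, Q))) (Function('Y')(Q) = Mul(2, Mul(4, Q), Add(4, Mul(4, Q))) = Mul(8, Q, Add(4, Mul(4, Q))))
Function('t')(l, o) = Mul(8, Pow(Add(-4, Mul(l, o)), -1)) (Function('t')(l, o) = Mul(8, Pow(Add(-4, Mul(o, l)), -1)) = Mul(8, Pow(Add(-4, Mul(l, o)), -1)))
Function('F')(s, u) = -4
Mul(Add(5, Function('t')(2, 0)), Function('F')(1, Function('Y')(0))) = Mul(Add(5, Mul(8, Pow(Add(-4, Mul(2, 0)), -1))), -4) = Mul(Add(5, Mul(8, Pow(Add(-4, 0), -1))), -4) = Mul(Add(5, Mul(8, Pow(-4, -1))), -4) = Mul(Add(5, Mul(8, Rational(-1, 4))), -4) = Mul(Add(5, -2), -4) = Mul(3, -4) = -12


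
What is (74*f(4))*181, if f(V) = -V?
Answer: -53576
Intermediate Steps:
(74*f(4))*181 = (74*(-1*4))*181 = (74*(-4))*181 = -296*181 = -53576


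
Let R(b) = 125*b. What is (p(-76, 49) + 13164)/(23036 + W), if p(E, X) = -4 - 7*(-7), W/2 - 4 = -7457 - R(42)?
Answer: -4403/790 ≈ -5.5734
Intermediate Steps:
W = -25406 (W = 8 + 2*(-7457 - 125*42) = 8 + 2*(-7457 - 1*5250) = 8 + 2*(-7457 - 5250) = 8 + 2*(-12707) = 8 - 25414 = -25406)
p(E, X) = 45 (p(E, X) = -4 + 49 = 45)
(p(-76, 49) + 13164)/(23036 + W) = (45 + 13164)/(23036 - 25406) = 13209/(-2370) = 13209*(-1/2370) = -4403/790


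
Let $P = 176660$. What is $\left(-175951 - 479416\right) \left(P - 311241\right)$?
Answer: $88199946227$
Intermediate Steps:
$\left(-175951 - 479416\right) \left(P - 311241\right) = \left(-175951 - 479416\right) \left(176660 - 311241\right) = \left(-655367\right) \left(-134581\right) = 88199946227$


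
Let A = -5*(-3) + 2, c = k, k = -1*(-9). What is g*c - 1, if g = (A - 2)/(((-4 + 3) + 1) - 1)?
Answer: -136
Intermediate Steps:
k = 9
c = 9
A = 17 (A = 15 + 2 = 17)
g = -15 (g = (17 - 2)/(((-4 + 3) + 1) - 1) = 15/((-1 + 1) - 1) = 15/(0 - 1) = 15/(-1) = 15*(-1) = -15)
g*c - 1 = -15*9 - 1 = -135 - 1 = -136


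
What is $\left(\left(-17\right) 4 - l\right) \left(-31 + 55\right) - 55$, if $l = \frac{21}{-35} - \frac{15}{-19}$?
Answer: $- \frac{160697}{95} \approx -1691.5$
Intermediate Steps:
$l = \frac{18}{95}$ ($l = 21 \left(- \frac{1}{35}\right) - - \frac{15}{19} = - \frac{3}{5} + \frac{15}{19} = \frac{18}{95} \approx 0.18947$)
$\left(\left(-17\right) 4 - l\right) \left(-31 + 55\right) - 55 = \left(\left(-17\right) 4 - \frac{18}{95}\right) \left(-31 + 55\right) - 55 = \left(-68 - \frac{18}{95}\right) 24 - 55 = \left(- \frac{6478}{95}\right) 24 - 55 = - \frac{155472}{95} - 55 = - \frac{160697}{95}$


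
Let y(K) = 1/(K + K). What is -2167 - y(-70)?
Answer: -303379/140 ≈ -2167.0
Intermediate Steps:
y(K) = 1/(2*K)
-2167 - y(-70) = -2167 - 1/(2*(-70)) = -2167 - (-1)/(2*70) = -2167 - 1*(-1/140) = -2167 + 1/140 = -303379/140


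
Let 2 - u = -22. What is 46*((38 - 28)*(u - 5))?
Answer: 8740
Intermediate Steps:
u = 24 (u = 2 - 1*(-22) = 2 + 22 = 24)
46*((38 - 28)*(u - 5)) = 46*((38 - 28)*(24 - 5)) = 46*(10*19) = 46*190 = 8740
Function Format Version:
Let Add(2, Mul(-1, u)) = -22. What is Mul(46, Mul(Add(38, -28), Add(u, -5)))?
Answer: 8740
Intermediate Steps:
u = 24 (u = Add(2, Mul(-1, -22)) = Add(2, 22) = 24)
Mul(46, Mul(Add(38, -28), Add(u, -5))) = Mul(46, Mul(Add(38, -28), Add(24, -5))) = Mul(46, Mul(10, 19)) = Mul(46, 190) = 8740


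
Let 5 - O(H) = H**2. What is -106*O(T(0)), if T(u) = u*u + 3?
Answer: 424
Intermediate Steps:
T(u) = 3 + u**2 (T(u) = u**2 + 3 = 3 + u**2)
O(H) = 5 - H**2
-106*O(T(0)) = -106*(5 - (3 + 0**2)**2) = -106*(5 - (3 + 0)**2) = -106*(5 - 1*3**2) = -106*(5 - 1*9) = -106*(5 - 9) = -106*(-4) = 424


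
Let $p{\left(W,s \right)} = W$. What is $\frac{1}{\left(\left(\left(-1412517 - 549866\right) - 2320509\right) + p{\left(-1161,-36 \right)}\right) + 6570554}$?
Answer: $\frac{1}{2286501} \approx 4.3735 \cdot 10^{-7}$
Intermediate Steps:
$\frac{1}{\left(\left(\left(-1412517 - 549866\right) - 2320509\right) + p{\left(-1161,-36 \right)}\right) + 6570554} = \frac{1}{\left(\left(\left(-1412517 - 549866\right) - 2320509\right) - 1161\right) + 6570554} = \frac{1}{\left(\left(-1962383 - 2320509\right) - 1161\right) + 6570554} = \frac{1}{\left(-4282892 - 1161\right) + 6570554} = \frac{1}{-4284053 + 6570554} = \frac{1}{2286501}$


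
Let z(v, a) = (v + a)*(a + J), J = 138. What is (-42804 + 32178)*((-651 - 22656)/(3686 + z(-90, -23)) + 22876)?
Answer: -754360960122/3103 ≈ -2.4311e+8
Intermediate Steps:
z(v, a) = (138 + a)*(a + v) (z(v, a) = (v + a)*(a + 138) = (a + v)*(138 + a) = (138 + a)*(a + v))
(-42804 + 32178)*((-651 - 22656)/(3686 + z(-90, -23)) + 22876) = (-42804 + 32178)*((-651 - 22656)/(3686 + ((-23)² + 138*(-23) + 138*(-90) - 23*(-90))) + 22876) = -10626*(-23307/(3686 + (529 - 3174 - 12420 + 2070)) + 22876) = -10626*(-23307/(3686 - 12995) + 22876) = -10626*(-23307/(-9309) + 22876) = -10626*(-23307*(-1/9309) + 22876) = -10626*(7769/3103 + 22876) = -10626*70991997/3103 = -754360960122/3103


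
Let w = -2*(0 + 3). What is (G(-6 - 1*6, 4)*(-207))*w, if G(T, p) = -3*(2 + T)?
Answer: 37260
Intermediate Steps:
G(T, p) = -6 - 3*T
w = -6 (w = -2*3 = -6)
(G(-6 - 1*6, 4)*(-207))*w = ((-6 - 3*(-6 - 1*6))*(-207))*(-6) = ((-6 - 3*(-6 - 6))*(-207))*(-6) = ((-6 - 3*(-12))*(-207))*(-6) = ((-6 + 36)*(-207))*(-6) = (30*(-207))*(-6) = -6210*(-6) = 37260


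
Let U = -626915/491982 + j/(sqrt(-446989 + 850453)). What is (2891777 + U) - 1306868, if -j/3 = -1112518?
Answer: 779746072723/491982 + 556259*sqrt(100866)/33622 ≈ 1.5902e+6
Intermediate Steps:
j = 3337554 (j = -3*(-1112518) = 3337554)
U = -626915/491982 + 556259*sqrt(100866)/33622 (U = -626915/491982 + 3337554/(sqrt(-446989 + 850453)) = -626915*1/491982 + 3337554/(sqrt(403464)) = -626915/491982 + 3337554/((2*sqrt(100866))) = -626915/491982 + 3337554*(sqrt(100866)/201732) = -626915/491982 + 556259*sqrt(100866)/33622 ≈ 5253.2)
(2891777 + U) - 1306868 = (2891777 + (-626915/491982 + 556259*sqrt(100866)/33622)) - 1306868 = (1422701605099/491982 + 556259*sqrt(100866)/33622) - 1306868 = 779746072723/491982 + 556259*sqrt(100866)/33622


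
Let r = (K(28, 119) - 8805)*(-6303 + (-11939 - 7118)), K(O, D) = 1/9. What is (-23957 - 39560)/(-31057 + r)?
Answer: -571653/2009348327 ≈ -0.00028450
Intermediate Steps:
K(O, D) = 1/9
r = 2009627840/9 (r = (1/9 - 8805)*(-6303 + (-11939 - 7118)) = -79244*(-6303 - 19057)/9 = -79244/9*(-25360) = 2009627840/9 ≈ 2.2329e+8)
(-23957 - 39560)/(-31057 + r) = (-23957 - 39560)/(-31057 + 2009627840/9) = -63517/2009348327/9 = -63517*9/2009348327 = -571653/2009348327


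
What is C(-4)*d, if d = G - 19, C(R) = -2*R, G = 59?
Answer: 320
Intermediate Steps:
d = 40 (d = 59 - 19 = 40)
C(-4)*d = -2*(-4)*40 = 8*40 = 320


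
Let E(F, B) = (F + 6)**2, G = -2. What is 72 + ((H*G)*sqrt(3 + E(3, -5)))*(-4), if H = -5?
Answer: 72 - 80*sqrt(21) ≈ -294.61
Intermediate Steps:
E(F, B) = (6 + F)**2
72 + ((H*G)*sqrt(3 + E(3, -5)))*(-4) = 72 + ((-5*(-2))*sqrt(3 + (6 + 3)**2))*(-4) = 72 + (10*sqrt(3 + 9**2))*(-4) = 72 + (10*sqrt(3 + 81))*(-4) = 72 + (10*sqrt(84))*(-4) = 72 + (10*(2*sqrt(21)))*(-4) = 72 + (20*sqrt(21))*(-4) = 72 - 80*sqrt(21)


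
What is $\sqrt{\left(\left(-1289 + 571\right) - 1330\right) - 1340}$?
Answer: $22 i \sqrt{7} \approx 58.207 i$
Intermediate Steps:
$\sqrt{\left(\left(-1289 + 571\right) - 1330\right) - 1340} = \sqrt{\left(-718 - 1330\right) - 1340} = \sqrt{-2048 - 1340} = \sqrt{-3388} = 22 i \sqrt{7}$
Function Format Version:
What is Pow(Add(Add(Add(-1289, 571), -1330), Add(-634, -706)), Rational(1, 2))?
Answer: Mul(22, I, Pow(7, Rational(1, 2))) ≈ Mul(58.207, I)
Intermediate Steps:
Pow(Add(Add(Add(-1289, 571), -1330), Add(-634, -706)), Rational(1, 2)) = Pow(Add(Add(-718, -1330), -1340), Rational(1, 2)) = Pow(Add(-2048, -1340), Rational(1, 2)) = Pow(-3388, Rational(1, 2)) = Mul(22, I, Pow(7, Rational(1, 2)))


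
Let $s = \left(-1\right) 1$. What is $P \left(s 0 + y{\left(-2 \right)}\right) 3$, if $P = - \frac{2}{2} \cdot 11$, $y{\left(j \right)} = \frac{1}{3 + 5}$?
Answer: $- \frac{33}{8} \approx -4.125$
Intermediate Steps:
$y{\left(j \right)} = \frac{1}{8}$
$s = -1$
$P = -11$ ($P = \left(-2\right) \frac{1}{2} \cdot 11 = \left(-1\right) 11 = -11$)
$P \left(s 0 + y{\left(-2 \right)}\right) 3 = - 11 \left(\left(-1\right) 0 + \frac{1}{8}\right) 3 = - 11 \left(0 + \frac{1}{8}\right) 3 = \left(-11\right) \frac{1}{8} \cdot 3 = \left(- \frac{11}{8}\right) 3 = - \frac{33}{8}$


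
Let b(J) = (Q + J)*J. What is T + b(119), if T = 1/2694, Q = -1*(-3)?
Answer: 39111493/2694 ≈ 14518.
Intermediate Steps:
Q = 3
b(J) = J*(3 + J) (b(J) = (3 + J)*J = J*(3 + J))
T = 1/2694 ≈ 0.00037120
T + b(119) = 1/2694 + 119*(3 + 119) = 1/2694 + 119*122 = 1/2694 + 14518 = 39111493/2694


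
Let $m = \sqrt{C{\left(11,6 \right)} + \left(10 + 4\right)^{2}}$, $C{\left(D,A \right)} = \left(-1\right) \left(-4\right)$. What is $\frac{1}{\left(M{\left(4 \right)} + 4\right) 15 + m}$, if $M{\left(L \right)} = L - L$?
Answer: $\frac{3}{170} - \frac{\sqrt{2}}{340} \approx 0.013488$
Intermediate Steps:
$M{\left(L \right)} = 0$
$C{\left(D,A \right)} = 4$
$m = 10 \sqrt{2}$ ($m = \sqrt{4 + \left(10 + 4\right)^{2}} = \sqrt{4 + 14^{2}} = \sqrt{4 + 196} = \sqrt{200} = 10 \sqrt{2} \approx 14.142$)
$\frac{1}{\left(M{\left(4 \right)} + 4\right) 15 + m} = \frac{1}{\left(0 + 4\right) 15 + 10 \sqrt{2}} = \frac{1}{4 \cdot 15 + 10 \sqrt{2}} = \frac{1}{60 + 10 \sqrt{2}}$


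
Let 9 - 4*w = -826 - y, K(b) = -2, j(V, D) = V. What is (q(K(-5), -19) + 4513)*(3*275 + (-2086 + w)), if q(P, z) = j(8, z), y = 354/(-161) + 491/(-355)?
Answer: -272130423609/57155 ≈ -4.7613e+6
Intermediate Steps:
y = -204721/57155 (y = 354*(-1/161) + 491*(-1/355) = -354/161 - 491/355 = -204721/57155 ≈ -3.5819)
q(P, z) = 8
w = 11879926/57155 (w = 9/4 - (-826 - 1*(-204721/57155))/4 = 9/4 - (-826 + 204721/57155)/4 = 9/4 - 1/4*(-47005309/57155) = 9/4 + 47005309/228620 = 11879926/57155 ≈ 207.85)
(q(K(-5), -19) + 4513)*(3*275 + (-2086 + w)) = (8 + 4513)*(3*275 + (-2086 + 11879926/57155)) = 4521*(825 - 107345404/57155) = 4521*(-60192529/57155) = -272130423609/57155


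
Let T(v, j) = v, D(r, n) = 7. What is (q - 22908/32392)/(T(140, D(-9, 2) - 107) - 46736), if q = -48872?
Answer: 395771183/377334408 ≈ 1.0489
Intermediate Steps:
(q - 22908/32392)/(T(140, D(-9, 2) - 107) - 46736) = (-48872 - 22908/32392)/(140 - 46736) = (-48872 - 22908*1/32392)/(-46596) = (-48872 - 5727/8098)*(-1/46596) = -395771183/8098*(-1/46596) = 395771183/377334408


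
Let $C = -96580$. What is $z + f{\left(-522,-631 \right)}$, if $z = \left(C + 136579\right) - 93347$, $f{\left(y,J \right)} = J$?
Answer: $-53979$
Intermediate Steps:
$z = -53348$ ($z = \left(-96580 + 136579\right) - 93347 = 39999 - 93347 = -53348$)
$z + f{\left(-522,-631 \right)} = -53348 - 631 = -53979$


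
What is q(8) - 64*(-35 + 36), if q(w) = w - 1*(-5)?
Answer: -51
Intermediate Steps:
q(w) = 5 + w (q(w) = w + 5 = 5 + w)
q(8) - 64*(-35 + 36) = (5 + 8) - 64*(-35 + 36) = 13 - 64*1 = 13 - 64 = -51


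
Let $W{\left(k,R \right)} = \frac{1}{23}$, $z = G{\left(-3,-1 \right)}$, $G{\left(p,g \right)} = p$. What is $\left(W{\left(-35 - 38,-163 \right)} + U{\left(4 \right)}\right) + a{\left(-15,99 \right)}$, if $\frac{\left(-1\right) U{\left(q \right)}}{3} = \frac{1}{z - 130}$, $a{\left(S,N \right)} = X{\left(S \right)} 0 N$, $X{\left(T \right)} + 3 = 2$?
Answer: $\frac{202}{3059} \approx 0.066035$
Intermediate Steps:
$X{\left(T \right)} = -1$ ($X{\left(T \right)} = -3 + 2 = -1$)
$a{\left(S,N \right)} = 0$ ($a{\left(S,N \right)} = \left(-1\right) 0 N = 0 N = 0$)
$z = -3$
$U{\left(q \right)} = \frac{3}{133}$ ($U{\left(q \right)} = - \frac{3}{-3 - 130} = - \frac{3}{-133} = \left(-3\right) \left(- \frac{1}{133}\right) = \frac{3}{133}$)
$W{\left(k,R \right)} = \frac{1}{23}$
$\left(W{\left(-35 - 38,-163 \right)} + U{\left(4 \right)}\right) + a{\left(-15,99 \right)} = \left(\frac{1}{23} + \frac{3}{133}\right) + 0 = \frac{202}{3059} + 0 = \frac{202}{3059}$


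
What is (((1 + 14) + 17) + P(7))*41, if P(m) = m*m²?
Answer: 15375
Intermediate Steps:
P(m) = m³
(((1 + 14) + 17) + P(7))*41 = (((1 + 14) + 17) + 7³)*41 = ((15 + 17) + 343)*41 = (32 + 343)*41 = 375*41 = 15375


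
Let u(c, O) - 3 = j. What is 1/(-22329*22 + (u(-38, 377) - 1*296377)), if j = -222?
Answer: -1/787834 ≈ -1.2693e-6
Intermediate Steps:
u(c, O) = -219 (u(c, O) = 3 - 222 = -219)
1/(-22329*22 + (u(-38, 377) - 1*296377)) = 1/(-22329*22 + (-219 - 1*296377)) = 1/(-491238 + (-219 - 296377)) = 1/(-491238 - 296596) = 1/(-787834) = -1/787834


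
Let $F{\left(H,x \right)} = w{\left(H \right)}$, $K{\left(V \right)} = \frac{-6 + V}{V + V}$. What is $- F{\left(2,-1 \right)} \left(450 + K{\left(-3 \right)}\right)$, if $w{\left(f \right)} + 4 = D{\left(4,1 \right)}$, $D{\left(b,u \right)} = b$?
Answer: $0$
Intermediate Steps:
$K{\left(V \right)} = \frac{-6 + V}{2 V}$
$w{\left(f \right)} = 0$ ($w{\left(f \right)} = -4 + 4 = 0$)
$F{\left(H,x \right)} = 0$
$- F{\left(2,-1 \right)} \left(450 + K{\left(-3 \right)}\right) = - 0 \left(450 + \frac{-6 - 3}{2 \left(-3\right)}\right) = - 0 \left(450 + \frac{1}{2} \left(- \frac{1}{3}\right) \left(-9\right)\right) = - 0 \left(450 + \frac{3}{2}\right) = - \frac{0 \cdot 903}{2} = \left(-1\right) 0 = 0$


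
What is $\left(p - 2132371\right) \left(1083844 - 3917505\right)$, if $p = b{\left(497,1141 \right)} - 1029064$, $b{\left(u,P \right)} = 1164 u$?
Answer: $7319139505747$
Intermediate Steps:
$p = -450556$ ($p = 1164 \cdot 497 - 1029064 = 578508 - 1029064 = -450556$)
$\left(p - 2132371\right) \left(1083844 - 3917505\right) = \left(-450556 - 2132371\right) \left(1083844 - 3917505\right) = \left(-2582927\right) \left(-2833661\right) = 7319139505747$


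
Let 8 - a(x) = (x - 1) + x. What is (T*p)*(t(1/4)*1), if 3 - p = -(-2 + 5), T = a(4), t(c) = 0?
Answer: 0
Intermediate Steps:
a(x) = 9 - 2*x (a(x) = 8 - ((x - 1) + x) = 8 - ((-1 + x) + x) = 8 - (-1 + 2*x) = 8 + (1 - 2*x) = 9 - 2*x)
T = 1 (T = 9 - 2*4 = 9 - 8 = 1)
p = 6 (p = 3 - (-1)*(-2 + 5) = 3 - (-1)*3 = 3 - 1*(-3) = 3 + 3 = 6)
(T*p)*(t(1/4)*1) = (1*6)*(0*1) = 6*0 = 0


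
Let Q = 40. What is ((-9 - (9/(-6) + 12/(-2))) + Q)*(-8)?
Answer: -308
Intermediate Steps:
((-9 - (9/(-6) + 12/(-2))) + Q)*(-8) = ((-9 - (9/(-6) + 12/(-2))) + 40)*(-8) = ((-9 - (9*(-1/6) + 12*(-1/2))) + 40)*(-8) = ((-9 - (-3/2 - 6)) + 40)*(-8) = ((-9 - 1*(-15/2)) + 40)*(-8) = ((-9 + 15/2) + 40)*(-8) = (-3/2 + 40)*(-8) = (77/2)*(-8) = -308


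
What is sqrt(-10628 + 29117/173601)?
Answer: I*sqrt(35588249576879)/57867 ≈ 103.09*I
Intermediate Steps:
sqrt(-10628 + 29117/173601) = sqrt(-1845002311/173601) = I*sqrt(35588249576879)/57867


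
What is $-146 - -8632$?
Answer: $8486$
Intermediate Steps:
$-146 - -8632 = -146 + 8632 = 8486$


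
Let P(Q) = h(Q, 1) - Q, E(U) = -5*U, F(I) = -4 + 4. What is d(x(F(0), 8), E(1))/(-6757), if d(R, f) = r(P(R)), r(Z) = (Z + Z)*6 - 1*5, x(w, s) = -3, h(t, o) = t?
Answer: 5/6757 ≈ 0.00073997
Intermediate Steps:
F(I) = 0
P(Q) = 0 (P(Q) = Q - Q = 0)
r(Z) = -5 + 12*Z (r(Z) = (2*Z)*6 - 5 = 12*Z - 5 = -5 + 12*Z)
d(R, f) = -5 (d(R, f) = -5 + 12*0 = -5 + 0 = -5)
d(x(F(0), 8), E(1))/(-6757) = -5/(-6757) = -5*(-1/6757) = 5/6757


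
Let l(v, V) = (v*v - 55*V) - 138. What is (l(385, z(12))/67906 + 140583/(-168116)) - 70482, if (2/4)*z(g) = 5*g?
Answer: -402307134968489/5708042548 ≈ -70481.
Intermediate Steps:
z(g) = 10*g (z(g) = 2*(5*g) = 10*g)
l(v, V) = -138 + v**2 - 55*V (l(v, V) = (v**2 - 55*V) - 138 = -138 + v**2 - 55*V)
(l(385, z(12))/67906 + 140583/(-168116)) - 70482 = ((-138 + 385**2 - 550*12)/67906 + 140583/(-168116)) - 70482 = ((-138 + 148225 - 55*120)*(1/67906) + 140583*(-1/168116)) - 70482 = ((-138 + 148225 - 6600)*(1/67906) - 140583/168116) - 70482 = (141487*(1/67906) - 140583/168116) - 70482 = (141487/67906 - 140583/168116) - 70482 = 7119899647/5708042548 - 70482 = -402307134968489/5708042548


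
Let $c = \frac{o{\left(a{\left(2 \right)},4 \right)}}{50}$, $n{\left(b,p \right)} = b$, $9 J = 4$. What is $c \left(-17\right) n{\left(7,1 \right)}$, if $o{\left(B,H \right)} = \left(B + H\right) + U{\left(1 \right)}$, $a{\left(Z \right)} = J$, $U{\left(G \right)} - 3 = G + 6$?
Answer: $- \frac{1547}{45} \approx -34.378$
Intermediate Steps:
$U{\left(G \right)} = 9 + G$ ($U{\left(G \right)} = 3 + \left(G + 6\right) = 3 + \left(6 + G\right) = 9 + G$)
$J = \frac{4}{9}$ ($J = \frac{1}{9} \cdot 4 = \frac{4}{9} \approx 0.44444$)
$a{\left(Z \right)} = \frac{4}{9}$
$o{\left(B,H \right)} = 10 + B + H$ ($o{\left(B,H \right)} = \left(B + H\right) + \left(9 + 1\right) = \left(B + H\right) + 10 = 10 + B + H$)
$c = \frac{13}{45}$ ($c = \frac{10 + \frac{4}{9} + 4}{50} = \frac{130}{9} \cdot \frac{1}{50} = \frac{13}{45} \approx 0.28889$)
$c \left(-17\right) n{\left(7,1 \right)} = \frac{13}{45} \left(-17\right) 7 = \left(- \frac{221}{45}\right) 7 = - \frac{1547}{45}$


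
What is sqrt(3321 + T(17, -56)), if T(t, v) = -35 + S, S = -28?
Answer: 3*sqrt(362) ≈ 57.079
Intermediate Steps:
T(t, v) = -63 (T(t, v) = -35 - 28 = -63)
sqrt(3321 + T(17, -56)) = sqrt(3321 - 63) = sqrt(3258) = 3*sqrt(362)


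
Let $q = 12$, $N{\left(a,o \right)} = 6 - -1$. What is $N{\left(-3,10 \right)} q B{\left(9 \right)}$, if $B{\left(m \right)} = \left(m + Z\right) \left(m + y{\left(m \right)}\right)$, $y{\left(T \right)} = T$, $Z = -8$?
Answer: $1512$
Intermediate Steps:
$N{\left(a,o \right)} = 7$ ($N{\left(a,o \right)} = 6 + 1 = 7$)
$B{\left(m \right)} = 2 m \left(-8 + m\right)$ ($B{\left(m \right)} = \left(m - 8\right) \left(m + m\right) = \left(-8 + m\right) 2 m = 2 m \left(-8 + m\right)$)
$N{\left(-3,10 \right)} q B{\left(9 \right)} = 7 \cdot 12 \cdot 2 \cdot 9 \left(-8 + 9\right) = 84 \cdot 2 \cdot 9 \cdot 1 = 84 \cdot 18 = 1512$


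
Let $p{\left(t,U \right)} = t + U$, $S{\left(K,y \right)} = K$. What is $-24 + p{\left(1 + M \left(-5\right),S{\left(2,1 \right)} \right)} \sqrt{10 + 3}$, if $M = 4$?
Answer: $-24 - 17 \sqrt{13} \approx -85.294$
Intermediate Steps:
$p{\left(t,U \right)} = U + t$
$-24 + p{\left(1 + M \left(-5\right),S{\left(2,1 \right)} \right)} \sqrt{10 + 3} = -24 + \left(2 + \left(1 + 4 \left(-5\right)\right)\right) \sqrt{10 + 3} = -24 + \left(2 + \left(1 - 20\right)\right) \sqrt{13} = -24 + \left(2 - 19\right) \sqrt{13} = -24 - 17 \sqrt{13}$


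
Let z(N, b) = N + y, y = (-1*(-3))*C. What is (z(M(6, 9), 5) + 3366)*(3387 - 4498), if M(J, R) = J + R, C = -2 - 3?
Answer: -3739626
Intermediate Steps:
C = -5
y = -15 (y = -1*(-3)*(-5) = 3*(-5) = -15)
z(N, b) = -15 + N (z(N, b) = N - 15 = -15 + N)
(z(M(6, 9), 5) + 3366)*(3387 - 4498) = ((-15 + (6 + 9)) + 3366)*(3387 - 4498) = ((-15 + 15) + 3366)*(-1111) = (0 + 3366)*(-1111) = 3366*(-1111) = -3739626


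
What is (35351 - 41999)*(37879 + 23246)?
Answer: -406359000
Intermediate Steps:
(35351 - 41999)*(37879 + 23246) = -6648*61125 = -406359000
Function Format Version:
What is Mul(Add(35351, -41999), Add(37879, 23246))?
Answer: -406359000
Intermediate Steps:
Mul(Add(35351, -41999), Add(37879, 23246)) = Mul(-6648, 61125) = -406359000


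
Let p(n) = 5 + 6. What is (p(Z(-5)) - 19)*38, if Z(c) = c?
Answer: -304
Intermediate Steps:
p(n) = 11
(p(Z(-5)) - 19)*38 = (11 - 19)*38 = -8*38 = -304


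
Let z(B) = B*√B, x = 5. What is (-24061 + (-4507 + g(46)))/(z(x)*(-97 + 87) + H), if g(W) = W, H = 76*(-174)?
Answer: 94293732/43715419 - 356525*√5/43715419 ≈ 2.1388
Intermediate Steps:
H = -13224
z(B) = B^(3/2)
(-24061 + (-4507 + g(46)))/(z(x)*(-97 + 87) + H) = (-24061 + (-4507 + 46))/(5^(3/2)*(-97 + 87) - 13224) = (-24061 - 4461)/((5*√5)*(-10) - 13224) = -28522/(-50*√5 - 13224) = -28522/(-13224 - 50*√5)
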